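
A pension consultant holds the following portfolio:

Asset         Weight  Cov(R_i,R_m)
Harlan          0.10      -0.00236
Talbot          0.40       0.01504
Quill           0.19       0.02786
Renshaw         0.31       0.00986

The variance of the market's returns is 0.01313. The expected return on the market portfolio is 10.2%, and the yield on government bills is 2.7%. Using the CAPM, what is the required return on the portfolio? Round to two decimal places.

10.77%

β_Harlan = -0.00236 / 0.01313 = -0.1797
β_Talbot = 0.01504 / 0.01313 = 1.1455
β_Quill = 0.02786 / 0.01313 = 2.1219
β_Renshaw = 0.00986 / 0.01313 = 0.7510
β_P = Σ w_i β_i = 0.10×-0.1797 + 0.40×1.1455 + 0.19×2.1219 + 0.31×0.7510 = 1.0762
MRP = 10.2% − 2.7% = 7.50%
E(R_P) = R_f + β_P × MRP = 2.7% + 1.0762 × 7.5% = 10.77%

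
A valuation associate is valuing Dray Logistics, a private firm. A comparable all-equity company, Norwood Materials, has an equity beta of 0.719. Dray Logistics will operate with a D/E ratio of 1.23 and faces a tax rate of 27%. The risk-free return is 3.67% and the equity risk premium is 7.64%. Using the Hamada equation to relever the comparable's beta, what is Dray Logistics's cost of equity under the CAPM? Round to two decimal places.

14.10%

β_L = β_U × [1 + (1 − t)(D/E)] = 0.719 × [1 + (1 − 0.27) × 1.23]
    = 0.719 × [1 + 0.73 × 1.23] = 0.719 × 1.8979 = 1.3646
E(R) = R_f + β_L × MRP = 3.67% + 1.3646 × 7.64% = 14.10%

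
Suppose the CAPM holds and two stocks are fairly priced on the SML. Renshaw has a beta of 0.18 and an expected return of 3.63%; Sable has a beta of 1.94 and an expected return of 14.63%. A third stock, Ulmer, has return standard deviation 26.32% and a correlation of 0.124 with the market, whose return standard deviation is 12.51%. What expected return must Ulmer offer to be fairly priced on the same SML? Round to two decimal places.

MRP = (14.63% − 3.63%) / (1.94 − 0.18) = 6.2500%
R_f = 3.63% − 0.18 × 6.2500% = 2.5050%
β_Ulmer = ρ·σ_i/σ_m = 0.124 × 26.32 / 12.51 = 0.2609
E(R_Ulmer) = R_f + β × MRP = 2.5050% + 0.2609 × 6.2500% = 4.14%

4.14%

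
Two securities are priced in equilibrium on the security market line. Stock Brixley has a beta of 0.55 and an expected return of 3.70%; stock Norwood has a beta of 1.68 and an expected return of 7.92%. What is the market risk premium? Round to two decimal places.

Both satisfy E(R) = R_f + β·MRP, so the slope of the SML is
MRP = (7.92% − 3.70%) / (1.68 − 0.55) = 4.22% / 1.13 = 3.7345%

3.73%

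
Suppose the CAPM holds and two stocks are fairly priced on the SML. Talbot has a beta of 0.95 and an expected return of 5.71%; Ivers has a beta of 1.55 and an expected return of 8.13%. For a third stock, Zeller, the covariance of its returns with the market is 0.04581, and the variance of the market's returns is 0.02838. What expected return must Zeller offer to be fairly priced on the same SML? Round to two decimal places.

MRP = (8.13% − 5.71%) / (1.55 − 0.95) = 4.0333%
R_f = 5.71% − 0.95 × 4.0333% = 1.8784%
β_Zeller = Cov / Var(R_m) = 0.04581 / 0.02838 = 1.6142
E(R_Zeller) = R_f + β × MRP = 1.8784% + 1.6142 × 4.0333% = 8.39%

8.39%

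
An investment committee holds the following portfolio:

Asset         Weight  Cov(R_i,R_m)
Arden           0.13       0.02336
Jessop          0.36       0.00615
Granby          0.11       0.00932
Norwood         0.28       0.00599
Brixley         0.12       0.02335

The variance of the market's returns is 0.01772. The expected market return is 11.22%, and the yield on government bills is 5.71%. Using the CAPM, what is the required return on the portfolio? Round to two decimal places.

9.05%

β_Arden = 0.02336 / 0.01772 = 1.3183
β_Jessop = 0.00615 / 0.01772 = 0.3471
β_Granby = 0.00932 / 0.01772 = 0.5260
β_Norwood = 0.00599 / 0.01772 = 0.3380
β_Brixley = 0.02335 / 0.01772 = 1.3177
β_P = Σ w_i β_i = 0.13×1.3183 + 0.36×0.3471 + 0.11×0.5260 + 0.28×0.3380 + 0.12×1.3177 = 0.6070
MRP = 11.22% − 5.71% = 5.51%
E(R_P) = R_f + β_P × MRP = 5.71% + 0.6070 × 5.51% = 9.05%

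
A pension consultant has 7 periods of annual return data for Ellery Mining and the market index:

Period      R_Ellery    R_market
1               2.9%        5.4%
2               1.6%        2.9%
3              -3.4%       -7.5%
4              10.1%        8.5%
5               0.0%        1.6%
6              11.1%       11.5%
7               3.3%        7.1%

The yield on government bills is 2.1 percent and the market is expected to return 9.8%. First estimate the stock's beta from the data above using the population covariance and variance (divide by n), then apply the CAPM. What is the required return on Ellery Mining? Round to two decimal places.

8.03%

Mean R_i = (2.9 + 1.6 − 3.4 + 10.1 + 0.0 + 11.1 + 3.3) / 7 = 3.6571%
Mean R_m = (5.4 + 2.9 − 7.5 + 8.5 + 1.6 + 11.5 + 7.1) / 7 = 4.2143%
Σ(R_i − R̄_i)(R_m − R̄_m) = 174.8443  ⇒  Cov = 174.8443 / 7 = 24.9778
Σ(R_m − R̄_m)² = 226.9686  ⇒  Var(R_m) = 226.9686 / 7 = 32.4241
β = Cov / Var(R_m) = 24.9778 / 32.4241 = 0.7703
MRP = 9.8% − 2.1% = 7.70%
E(R) = R_f + β × MRP = 2.1% + 0.7703 × 7.7% = 8.03%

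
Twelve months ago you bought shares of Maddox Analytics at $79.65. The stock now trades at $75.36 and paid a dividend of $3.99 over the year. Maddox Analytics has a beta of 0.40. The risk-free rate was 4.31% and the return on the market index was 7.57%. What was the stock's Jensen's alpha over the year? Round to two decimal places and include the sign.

-5.99%

Realised HPR = (P1 + D1 − P0) / P0 = (75.36 + 3.99 − 79.65) / 79.65 = -0.30 / 79.65 = -0.3766%
MRP = 7.57% − 4.31% = 3.26%
CAPM required = R_f + β·MRP = 4.31% + 0.40 × 3.26% = 5.6140%
α = realised − required = -0.3766% − 5.6140% = -5.99%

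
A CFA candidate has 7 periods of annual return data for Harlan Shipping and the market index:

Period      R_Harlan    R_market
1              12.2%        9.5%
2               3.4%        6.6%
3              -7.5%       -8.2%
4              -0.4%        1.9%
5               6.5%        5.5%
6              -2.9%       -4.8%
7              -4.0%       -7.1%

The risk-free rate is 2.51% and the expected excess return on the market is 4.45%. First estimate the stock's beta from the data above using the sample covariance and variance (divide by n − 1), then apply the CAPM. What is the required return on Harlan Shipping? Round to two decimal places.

Mean R_i = (12.2 + 3.4 − 7.5 − 0.4 + 6.5 − 2.9 − 4.0) / 7 = 1.0429%
Mean R_m = (9.5 + 6.6 − 8.2 + 1.9 + 5.5 − 4.8 − 7.1) / 7 = 0.4857%
Σ(R_i − R̄_i)(R_m − R̄_m) = 273.6043  ⇒  Cov = 273.6043 / 6 = 45.6007
Σ(R_m − R̄_m)² = 306.7086  ⇒  Var(R_m) = 306.7086 / 6 = 51.1181
β = Cov / Var(R_m) = 45.6007 / 51.1181 = 0.8921
E(R) = R_f + β × MRP = 2.51% + 0.8921 × 4.45% = 6.48%

6.48%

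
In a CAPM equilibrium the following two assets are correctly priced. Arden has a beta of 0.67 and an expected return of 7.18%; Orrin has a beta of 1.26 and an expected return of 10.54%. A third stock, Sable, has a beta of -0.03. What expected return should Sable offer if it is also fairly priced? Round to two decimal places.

3.19%

MRP (SML slope) = (10.54% − 7.18%) / (1.26 − 0.67) = 3.36% / 0.59 = 5.6949%
R_f (intercept) = 7.18% − 0.67 × 5.6949% = 3.3644%
E(R_Sable) = R_f + β × MRP = 3.3644% + -0.03 × 5.6949% = 3.19%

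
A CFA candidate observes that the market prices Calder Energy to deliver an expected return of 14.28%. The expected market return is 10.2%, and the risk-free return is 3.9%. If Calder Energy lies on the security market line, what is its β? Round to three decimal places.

1.648

MRP = 10.2% − 3.9% = 6.30%
β = (E(R) − R_f) / MRP = (14.28% − 3.9%) / 6.3% = 10.38% / 6.3% = 1.648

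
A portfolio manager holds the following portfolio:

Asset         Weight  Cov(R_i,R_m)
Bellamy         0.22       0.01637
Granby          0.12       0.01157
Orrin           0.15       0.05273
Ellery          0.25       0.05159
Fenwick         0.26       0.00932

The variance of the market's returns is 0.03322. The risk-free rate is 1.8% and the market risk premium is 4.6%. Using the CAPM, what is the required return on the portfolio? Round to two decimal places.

β_Bellamy = 0.01637 / 0.03322 = 0.4928
β_Granby = 0.01157 / 0.03322 = 0.3483
β_Orrin = 0.05273 / 0.03322 = 1.5873
β_Ellery = 0.05159 / 0.03322 = 1.5530
β_Fenwick = 0.00932 / 0.03322 = 0.2806
β_P = Σ w_i β_i = 0.22×0.4928 + 0.12×0.3483 + 0.15×1.5873 + 0.25×1.5530 + 0.26×0.2806 = 0.8495
E(R_P) = R_f + β_P × MRP = 1.8% + 0.8495 × 4.6% = 5.71%

5.71%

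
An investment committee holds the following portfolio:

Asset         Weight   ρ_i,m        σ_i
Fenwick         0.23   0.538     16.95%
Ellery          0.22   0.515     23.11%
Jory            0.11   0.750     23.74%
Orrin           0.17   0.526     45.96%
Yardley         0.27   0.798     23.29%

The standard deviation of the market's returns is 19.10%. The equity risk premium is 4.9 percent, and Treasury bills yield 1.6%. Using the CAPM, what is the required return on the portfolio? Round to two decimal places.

5.65%

β_Fenwick = 0.538 × 16.95% / 19.10% = 0.4774
β_Ellery = 0.515 × 23.11% / 19.10% = 0.6231
β_Jory = 0.750 × 23.74% / 19.10% = 0.9322
β_Orrin = 0.526 × 45.96% / 19.10% = 1.2657
β_Yardley = 0.798 × 23.29% / 19.10% = 0.9731
β_P = Σ w_i β_i = 0.23×0.4774 + 0.22×0.6231 + 0.11×0.9322 + 0.17×1.2657 + 0.27×0.9731 = 0.8273
E(R_P) = R_f + β_P × MRP = 1.6% + 0.8273 × 4.9% = 5.65%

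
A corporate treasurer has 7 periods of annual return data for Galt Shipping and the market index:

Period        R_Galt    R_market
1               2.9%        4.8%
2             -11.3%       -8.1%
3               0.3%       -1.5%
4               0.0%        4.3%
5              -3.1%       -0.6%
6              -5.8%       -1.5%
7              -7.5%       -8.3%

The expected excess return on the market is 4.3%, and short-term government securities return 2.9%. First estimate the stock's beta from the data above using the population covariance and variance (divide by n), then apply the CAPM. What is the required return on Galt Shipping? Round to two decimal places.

6.56%

Mean R_i = (2.9 − 11.3 + 0.3 + 0.0 − 3.1 − 5.8 − 7.5) / 7 = -3.5000%
Mean R_m = (4.8 − 8.1 − 1.5 + 4.3 − 0.6 − 1.5 − 8.3) / 7 = -1.5571%
Σ(R_i − R̄_i)(R_m − R̄_m) = 139.6600  ⇒  Cov = 139.6600 / 7 = 19.9514
Σ(R_m − R̄_m)² = 163.9171  ⇒  Var(R_m) = 163.9171 / 7 = 23.4167
β = Cov / Var(R_m) = 19.9514 / 23.4167 = 0.8520
E(R) = R_f + β × MRP = 2.9% + 0.8520 × 4.3% = 6.56%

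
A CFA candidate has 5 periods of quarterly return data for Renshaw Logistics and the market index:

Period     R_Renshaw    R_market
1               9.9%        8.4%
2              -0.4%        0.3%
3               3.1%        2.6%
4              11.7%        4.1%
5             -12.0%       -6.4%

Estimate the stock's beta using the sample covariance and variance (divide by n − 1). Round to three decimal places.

1.628

Mean R_i = (9.9 − 0.4 + 3.1 + 11.7 − 12.0) / 5 = 2.4600%
Mean R_m = (8.4 + 0.3 + 2.6 + 4.1 − 6.4) / 5 = 1.8000%
Σ(R_i − R̄_i)(R_m − R̄_m) = 193.7300  ⇒  Cov = 193.7300 / 4 = 48.4325
Σ(R_m − R̄_m)² = 118.9800  ⇒  Var(R_m) = 118.9800 / 4 = 29.7450
β = Cov / Var(R_m) = 48.4325 / 29.7450 = 1.6283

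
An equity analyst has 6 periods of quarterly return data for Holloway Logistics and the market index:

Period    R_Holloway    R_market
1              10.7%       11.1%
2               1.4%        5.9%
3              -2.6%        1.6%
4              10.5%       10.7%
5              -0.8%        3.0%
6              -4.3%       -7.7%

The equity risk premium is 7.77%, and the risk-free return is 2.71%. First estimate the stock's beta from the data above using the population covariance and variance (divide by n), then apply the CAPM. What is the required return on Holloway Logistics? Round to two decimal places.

9.27%

Mean R_i = (10.7 + 1.4 − 2.6 + 10.5 − 0.8 − 4.3) / 6 = 2.4833%
Mean R_m = (11.1 + 5.9 + 1.6 + 10.7 + 3.0 − 7.7) / 6 = 4.1000%
Σ(R_i − R̄_i)(R_m − R̄_m) = 204.8400  ⇒  Cov = 204.8400 / 6 = 34.1400
Σ(R_m − R̄_m)² = 242.5000  ⇒  Var(R_m) = 242.5000 / 6 = 40.4167
β = Cov / Var(R_m) = 34.1400 / 40.4167 = 0.8447
E(R) = R_f + β × MRP = 2.71% + 0.8447 × 7.77% = 9.27%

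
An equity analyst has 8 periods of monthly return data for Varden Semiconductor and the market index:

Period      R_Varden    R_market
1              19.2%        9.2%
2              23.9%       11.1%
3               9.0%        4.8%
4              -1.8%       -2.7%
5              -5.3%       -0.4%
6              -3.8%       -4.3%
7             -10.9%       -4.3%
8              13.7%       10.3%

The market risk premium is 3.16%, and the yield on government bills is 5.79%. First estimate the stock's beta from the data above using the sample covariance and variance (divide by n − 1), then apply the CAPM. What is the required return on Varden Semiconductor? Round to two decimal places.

11.54%

Mean R_i = (19.2 + 23.9 + 9.0 − 1.8 − 5.3 − 3.8 − 10.9 + 13.7) / 8 = 5.5000%
Mean R_m = (9.2 + 11.1 + 4.8 − 2.7 − 0.4 − 4.3 − 4.3 + 10.3) / 8 = 2.9625%
Σ(R_i − R̄_i)(R_m − R̄_m) = 566.0800  ⇒  Cov = 566.0800 / 7 = 80.8686
Σ(R_m − R̄_m)² = 311.1988  ⇒  Var(R_m) = 311.1988 / 7 = 44.4570
β = Cov / Var(R_m) = 80.8686 / 44.4570 = 1.8190
E(R) = R_f + β × MRP = 5.79% + 1.8190 × 3.16% = 11.54%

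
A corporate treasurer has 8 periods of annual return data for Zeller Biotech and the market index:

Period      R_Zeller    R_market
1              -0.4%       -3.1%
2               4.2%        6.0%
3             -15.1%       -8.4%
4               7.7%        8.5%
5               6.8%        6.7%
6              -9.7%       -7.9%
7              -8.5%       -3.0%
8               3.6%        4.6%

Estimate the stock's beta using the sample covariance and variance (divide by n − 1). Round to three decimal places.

1.195

Mean R_i = (-0.4 + 4.2 − 15.1 + 7.7 + 6.8 − 9.7 − 8.5 + 3.6) / 8 = -1.4250%
Mean R_m = (-3.1 + 6.0 − 8.4 + 8.5 + 6.7 − 7.9 − 3.0 + 4.6) / 8 = 0.4250%
Σ(R_i − R̄_i)(R_m − R̄_m) = 387.8250  ⇒  Cov = 387.8250 / 7 = 55.4036
Σ(R_m − R̄_m)² = 324.4350  ⇒  Var(R_m) = 324.4350 / 7 = 46.3479
β = Cov / Var(R_m) = 55.4036 / 46.3479 = 1.1954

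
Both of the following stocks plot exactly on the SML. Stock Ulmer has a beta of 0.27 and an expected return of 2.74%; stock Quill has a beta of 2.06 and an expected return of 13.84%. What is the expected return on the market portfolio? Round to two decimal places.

7.27%

Both satisfy E(R) = R_f + β·MRP, so the slope of the SML is
MRP = (13.84% − 2.74%) / (2.06 − 0.27) = 11.10% / 1.79 = 6.2011%
R_f = E(R_Ulmer) − β_Ulmer·MRP = 2.74% − 0.27 × 6.2011% = 1.0657%
E(R_m) = R_f + MRP = 1.0657% + 6.2011% = 7.27%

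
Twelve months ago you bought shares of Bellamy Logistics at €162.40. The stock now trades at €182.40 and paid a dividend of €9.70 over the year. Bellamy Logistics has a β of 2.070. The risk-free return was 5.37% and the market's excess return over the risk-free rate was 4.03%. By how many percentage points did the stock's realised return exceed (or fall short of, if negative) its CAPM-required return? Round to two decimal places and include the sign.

Realised HPR = (P1 + D1 − P0) / P0 = (182.40 + 9.70 − 162.40) / 162.40 = 29.70 / 162.40 = 18.2882%
CAPM required = R_f + β·MRP = 5.37% + 2.070 × 4.03% = 13.71210%
α = realised − required = 18.2882% − 13.71210% = +4.58%

+4.58%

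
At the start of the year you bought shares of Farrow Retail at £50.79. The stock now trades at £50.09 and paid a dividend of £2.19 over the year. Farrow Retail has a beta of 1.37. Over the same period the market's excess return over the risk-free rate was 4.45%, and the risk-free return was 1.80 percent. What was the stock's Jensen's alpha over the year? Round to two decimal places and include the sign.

Realised HPR = (P1 + D1 − P0) / P0 = (50.09 + 2.19 − 50.79) / 50.79 = 1.49 / 50.79 = 2.9336%
CAPM required = R_f + β·MRP = 1.80% + 1.37 × 4.45% = 7.8965%
α = realised − required = 2.9336% − 7.8965% = -4.96%

-4.96%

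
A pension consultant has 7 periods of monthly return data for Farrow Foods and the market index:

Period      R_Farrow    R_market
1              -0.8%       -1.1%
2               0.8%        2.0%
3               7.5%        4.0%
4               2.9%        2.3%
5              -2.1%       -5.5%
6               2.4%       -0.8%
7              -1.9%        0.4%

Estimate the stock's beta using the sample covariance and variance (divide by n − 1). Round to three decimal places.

Mean R_i = (-0.8 + 0.8 + 7.5 + 2.9 − 2.1 + 2.4 − 1.9) / 7 = 1.2571%
Mean R_m = (-1.1 + 2.0 + 4.0 + 2.3 − 5.5 − 0.8 + 0.4) / 7 = 0.1857%
Σ(R_i − R̄_i)(R_m − R̄_m) = 46.3857  ⇒  Cov = 46.3857 / 6 = 7.7310
Σ(R_m − R̄_m)² = 57.3086  ⇒  Var(R_m) = 57.3086 / 6 = 9.5514
β = Cov / Var(R_m) = 7.7310 / 9.5514 = 0.8094

0.809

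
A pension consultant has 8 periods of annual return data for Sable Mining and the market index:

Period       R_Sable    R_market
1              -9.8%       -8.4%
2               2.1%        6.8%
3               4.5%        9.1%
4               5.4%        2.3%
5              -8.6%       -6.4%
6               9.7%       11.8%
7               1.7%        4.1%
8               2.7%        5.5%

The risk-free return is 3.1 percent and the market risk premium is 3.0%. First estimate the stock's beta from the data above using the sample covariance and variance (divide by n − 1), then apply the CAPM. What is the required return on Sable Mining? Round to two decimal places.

5.78%

Mean R_i = (-9.8 + 2.1 + 4.5 + 5.4 − 8.6 + 9.7 + 1.7 + 2.7) / 8 = 0.9625%
Mean R_m = (-8.4 + 6.8 + 9.1 + 2.3 − 6.4 + 11.8 + 4.1 + 5.5) / 8 = 3.1000%
Σ(R_i − R̄_i)(R_m − R̄_m) = 317.4200  ⇒  Cov = 317.4200 / 7 = 45.3457
Σ(R_m − R̄_m)² = 355.2800  ⇒  Var(R_m) = 355.2800 / 7 = 50.7543
β = Cov / Var(R_m) = 45.3457 / 50.7543 = 0.8934
E(R) = R_f + β × MRP = 3.1% + 0.8934 × 3.0% = 5.78%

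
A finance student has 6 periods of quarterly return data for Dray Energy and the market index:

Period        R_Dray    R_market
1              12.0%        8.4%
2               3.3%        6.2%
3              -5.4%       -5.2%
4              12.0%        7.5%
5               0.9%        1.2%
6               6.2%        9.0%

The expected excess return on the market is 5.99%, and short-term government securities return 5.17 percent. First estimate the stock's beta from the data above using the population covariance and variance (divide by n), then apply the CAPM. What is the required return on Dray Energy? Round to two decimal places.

Mean R_i = (12.0 + 3.3 − 5.4 + 12.0 + 0.9 + 6.2) / 6 = 4.8333%
Mean R_m = (8.4 + 6.2 − 5.2 + 7.5 + 1.2 + 9.0) / 6 = 4.5167%
Σ(R_i − R̄_i)(R_m − R̄_m) = 165.2367  ⇒  Cov = 165.2367 / 6 = 27.5395
Σ(R_m − R̄_m)² = 152.3283  ⇒  Var(R_m) = 152.3283 / 6 = 25.3881
β = Cov / Var(R_m) = 27.5395 / 25.3881 = 1.0847
E(R) = R_f + β × MRP = 5.17% + 1.0847 × 5.99% = 11.67%

11.67%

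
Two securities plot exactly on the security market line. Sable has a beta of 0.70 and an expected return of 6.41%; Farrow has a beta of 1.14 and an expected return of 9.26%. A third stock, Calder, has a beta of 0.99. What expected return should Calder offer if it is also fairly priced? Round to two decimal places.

8.29%

MRP (SML slope) = (9.26% − 6.41%) / (1.14 − 0.70) = 2.85% / 0.44 = 6.4773%
R_f (intercept) = 6.41% − 0.70 × 6.4773% = 1.8759%
E(R_Calder) = R_f + β × MRP = 1.8759% + 0.99 × 6.4773% = 8.29%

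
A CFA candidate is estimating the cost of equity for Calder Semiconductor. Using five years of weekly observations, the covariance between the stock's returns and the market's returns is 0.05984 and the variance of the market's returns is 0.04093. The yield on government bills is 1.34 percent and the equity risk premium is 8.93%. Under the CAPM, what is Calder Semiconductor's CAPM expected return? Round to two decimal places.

β = Cov(R_i, R_m) / Var(R_m) = 0.05984 / 0.04093 = 1.4620
E(R) = R_f + β × MRP = 1.34% + 1.4620 × 8.93% = 14.40%

14.40%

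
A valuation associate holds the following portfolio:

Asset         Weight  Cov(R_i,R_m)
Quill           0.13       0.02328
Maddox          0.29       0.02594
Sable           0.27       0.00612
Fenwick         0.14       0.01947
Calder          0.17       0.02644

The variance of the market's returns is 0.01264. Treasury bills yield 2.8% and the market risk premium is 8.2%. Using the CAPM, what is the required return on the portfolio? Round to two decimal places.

β_Quill = 0.02328 / 0.01264 = 1.8418
β_Maddox = 0.02594 / 0.01264 = 2.0522
β_Sable = 0.00612 / 0.01264 = 0.4842
β_Fenwick = 0.01947 / 0.01264 = 1.5403
β_Calder = 0.02644 / 0.01264 = 2.0918
β_P = Σ w_i β_i = 0.13×1.8418 + 0.29×2.0522 + 0.27×0.4842 + 0.14×1.5403 + 0.17×2.0918 = 1.5366
E(R_P) = R_f + β_P × MRP = 2.8% + 1.5366 × 8.2% = 15.40%

15.40%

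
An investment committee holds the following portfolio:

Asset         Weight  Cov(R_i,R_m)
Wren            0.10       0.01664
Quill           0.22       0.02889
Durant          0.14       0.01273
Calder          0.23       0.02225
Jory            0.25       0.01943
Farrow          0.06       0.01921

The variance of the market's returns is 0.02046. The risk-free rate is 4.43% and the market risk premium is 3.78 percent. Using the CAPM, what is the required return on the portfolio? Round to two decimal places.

8.30%

β_Wren = 0.01664 / 0.02046 = 0.8133
β_Quill = 0.02889 / 0.02046 = 1.4120
β_Durant = 0.01273 / 0.02046 = 0.6222
β_Calder = 0.02225 / 0.02046 = 1.0875
β_Jory = 0.01943 / 0.02046 = 0.9497
β_Farrow = 0.01921 / 0.02046 = 0.9389
β_P = Σ w_i β_i = 0.10×0.8133 + 0.22×1.4120 + 0.14×0.6222 + 0.23×1.0875 + 0.25×0.9497 + 0.06×0.9389 = 1.0230
E(R_P) = R_f + β_P × MRP = 4.43% + 1.0230 × 3.78% = 8.30%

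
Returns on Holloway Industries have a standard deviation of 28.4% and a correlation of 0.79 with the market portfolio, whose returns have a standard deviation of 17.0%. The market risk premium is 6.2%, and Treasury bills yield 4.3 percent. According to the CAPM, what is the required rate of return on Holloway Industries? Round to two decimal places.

12.48%

β = ρ × σ_i / σ_m = 0.79 × 28.4% / 17.0% = 1.3198
E(R) = 4.3% + 1.3198 × 6.2% = 12.48%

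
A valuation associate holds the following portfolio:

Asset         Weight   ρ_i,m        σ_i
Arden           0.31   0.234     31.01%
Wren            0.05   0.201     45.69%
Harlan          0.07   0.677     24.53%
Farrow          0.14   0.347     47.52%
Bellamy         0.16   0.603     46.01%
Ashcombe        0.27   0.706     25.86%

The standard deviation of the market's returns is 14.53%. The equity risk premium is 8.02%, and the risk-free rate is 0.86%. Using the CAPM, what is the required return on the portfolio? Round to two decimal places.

9.44%

β_Arden = 0.234 × 31.01% / 14.53% = 0.4994
β_Wren = 0.201 × 45.69% / 14.53% = 0.6321
β_Harlan = 0.677 × 24.53% / 14.53% = 1.1429
β_Farrow = 0.347 × 47.52% / 14.53% = 1.1349
β_Bellamy = 0.603 × 46.01% / 14.53% = 1.9094
β_Ashcombe = 0.706 × 25.86% / 14.53% = 1.2565
β_P = Σ w_i β_i = 0.31×0.4994 + 0.05×0.6321 + 0.07×1.1429 + 0.14×1.1349 + 0.16×1.9094 + 0.27×1.2565 = 1.0701
E(R_P) = R_f + β_P × MRP = 0.86% + 1.0701 × 8.02% = 9.44%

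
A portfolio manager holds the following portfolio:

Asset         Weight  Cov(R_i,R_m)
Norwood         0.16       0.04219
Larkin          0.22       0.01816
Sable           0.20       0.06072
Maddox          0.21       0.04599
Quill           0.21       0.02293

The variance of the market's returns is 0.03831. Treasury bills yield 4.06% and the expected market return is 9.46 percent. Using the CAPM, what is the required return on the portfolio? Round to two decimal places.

β_Norwood = 0.04219 / 0.03831 = 1.1013
β_Larkin = 0.01816 / 0.03831 = 0.4740
β_Sable = 0.06072 / 0.03831 = 1.5850
β_Maddox = 0.04599 / 0.03831 = 1.2005
β_Quill = 0.02293 / 0.03831 = 0.5985
β_P = Σ w_i β_i = 0.16×1.1013 + 0.22×0.4740 + 0.20×1.5850 + 0.21×1.2005 + 0.21×0.5985 = 0.9753
MRP = 9.46% − 4.06% = 5.40%
E(R_P) = R_f + β_P × MRP = 4.06% + 0.9753 × 5.40% = 9.33%

9.33%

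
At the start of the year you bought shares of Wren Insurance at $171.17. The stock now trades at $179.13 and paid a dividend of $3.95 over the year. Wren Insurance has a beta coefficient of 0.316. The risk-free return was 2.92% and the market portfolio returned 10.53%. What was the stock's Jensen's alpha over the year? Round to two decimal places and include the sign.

Realised HPR = (P1 + D1 − P0) / P0 = (179.13 + 3.95 − 171.17) / 171.17 = 11.91 / 171.17 = 6.9580%
MRP = 10.53% − 2.92% = 7.61%
CAPM required = R_f + β·MRP = 2.92% + 0.316 × 7.61% = 5.32476%
α = realised − required = 6.9580% − 5.32476% = +1.63%

+1.63%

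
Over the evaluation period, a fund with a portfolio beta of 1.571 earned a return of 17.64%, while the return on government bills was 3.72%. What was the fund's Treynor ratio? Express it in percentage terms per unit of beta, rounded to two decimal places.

8.86%

Treynor = (R_P − R_f) / β_P = (17.64% − 3.72%) / 1.5710 = 13.92% / 1.5710 = 8.86%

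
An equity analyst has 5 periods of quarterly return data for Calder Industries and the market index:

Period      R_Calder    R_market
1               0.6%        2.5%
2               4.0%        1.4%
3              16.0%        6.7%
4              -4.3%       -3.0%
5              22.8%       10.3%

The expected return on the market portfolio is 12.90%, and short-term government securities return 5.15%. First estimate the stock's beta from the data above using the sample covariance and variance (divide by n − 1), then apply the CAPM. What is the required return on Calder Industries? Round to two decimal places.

21.68%

Mean R_i = (0.6 + 4.0 + 16.0 − 4.3 + 22.8) / 5 = 7.8200%
Mean R_m = (2.5 + 1.4 + 6.7 − 3.0 + 10.3) / 5 = 3.5800%
Σ(R_i − R̄_i)(R_m − R̄_m) = 222.0620  ⇒  Cov = 222.0620 / 4 = 55.5155
Σ(R_m − R̄_m)² = 104.1080  ⇒  Var(R_m) = 104.1080 / 4 = 26.0270
β = Cov / Var(R_m) = 55.5155 / 26.0270 = 2.1330
MRP = 12.90% − 5.15% = 7.75%
E(R) = R_f + β × MRP = 5.15% + 2.1330 × 7.75% = 21.68%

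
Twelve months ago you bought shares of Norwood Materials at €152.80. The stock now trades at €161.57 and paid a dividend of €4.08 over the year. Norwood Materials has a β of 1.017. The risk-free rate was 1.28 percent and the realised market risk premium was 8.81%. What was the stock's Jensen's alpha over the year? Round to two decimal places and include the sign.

-1.83%

Realised HPR = (P1 + D1 − P0) / P0 = (161.57 + 4.08 − 152.80) / 152.80 = 12.85 / 152.80 = 8.4097%
CAPM required = R_f + β·MRP = 1.28% + 1.017 × 8.81% = 10.23977%
α = realised − required = 8.4097% − 10.23977% = -1.83%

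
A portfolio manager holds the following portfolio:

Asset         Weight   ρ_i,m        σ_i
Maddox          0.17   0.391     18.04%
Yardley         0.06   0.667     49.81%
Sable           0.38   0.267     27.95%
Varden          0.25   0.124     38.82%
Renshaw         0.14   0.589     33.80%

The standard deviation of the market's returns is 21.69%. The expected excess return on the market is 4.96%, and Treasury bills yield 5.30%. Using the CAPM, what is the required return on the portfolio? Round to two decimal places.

7.59%

β_Maddox = 0.391 × 18.04% / 21.69% = 0.3252
β_Yardley = 0.667 × 49.81% / 21.69% = 1.5317
β_Sable = 0.267 × 27.95% / 21.69% = 0.3441
β_Varden = 0.124 × 38.82% / 21.69% = 0.2219
β_Renshaw = 0.589 × 33.80% / 21.69% = 0.9179
β_P = Σ w_i β_i = 0.17×0.3252 + 0.06×1.5317 + 0.38×0.3441 + 0.25×0.2219 + 0.14×0.9179 = 0.4619
E(R_P) = R_f + β_P × MRP = 5.30% + 0.4619 × 4.96% = 7.59%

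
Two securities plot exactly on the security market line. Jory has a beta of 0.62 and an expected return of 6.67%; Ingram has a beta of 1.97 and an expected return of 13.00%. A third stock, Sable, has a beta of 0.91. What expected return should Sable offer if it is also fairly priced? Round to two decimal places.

8.03%

MRP (SML slope) = (13.00% − 6.67%) / (1.97 − 0.62) = 6.33% / 1.35 = 4.6889%
R_f (intercept) = 6.67% − 0.62 × 4.6889% = 3.7629%
E(R_Sable) = R_f + β × MRP = 3.7629% + 0.91 × 4.6889% = 8.03%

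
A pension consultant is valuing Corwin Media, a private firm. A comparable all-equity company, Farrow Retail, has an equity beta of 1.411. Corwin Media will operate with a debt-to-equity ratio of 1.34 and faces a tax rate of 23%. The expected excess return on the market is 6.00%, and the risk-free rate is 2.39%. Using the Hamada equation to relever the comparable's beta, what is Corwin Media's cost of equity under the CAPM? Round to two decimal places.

19.59%

β_L = β_U × [1 + (1 − t)(D/E)] = 1.411 × [1 + (1 − 0.23) × 1.34]
    = 1.411 × [1 + 0.77 × 1.34] = 1.411 × 2.0318 = 2.8669
E(R) = R_f + β_L × MRP = 2.39% + 2.8669 × 6.00% = 19.59%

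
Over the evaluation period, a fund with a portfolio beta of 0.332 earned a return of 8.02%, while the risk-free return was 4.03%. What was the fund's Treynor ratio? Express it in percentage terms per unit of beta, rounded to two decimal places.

12.02%

Treynor = (R_P − R_f) / β_P = (8.02% − 4.03%) / 0.3320 = 3.99% / 0.3320 = 12.02%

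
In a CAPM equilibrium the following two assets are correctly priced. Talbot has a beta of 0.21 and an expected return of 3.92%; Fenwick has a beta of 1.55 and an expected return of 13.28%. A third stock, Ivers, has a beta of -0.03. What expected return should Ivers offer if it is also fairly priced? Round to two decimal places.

2.24%

MRP (SML slope) = (13.28% − 3.92%) / (1.55 − 0.21) = 9.36% / 1.34 = 6.9851%
R_f (intercept) = 3.92% − 0.21 × 6.9851% = 2.4531%
E(R_Ivers) = R_f + β × MRP = 2.4531% + -0.03 × 6.9851% = 2.24%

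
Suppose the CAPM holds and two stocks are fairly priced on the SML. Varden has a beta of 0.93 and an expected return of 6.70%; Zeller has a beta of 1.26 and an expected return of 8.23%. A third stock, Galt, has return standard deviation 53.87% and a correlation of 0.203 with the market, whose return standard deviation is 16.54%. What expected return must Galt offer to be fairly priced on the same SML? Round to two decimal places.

MRP = (8.23% − 6.70%) / (1.26 − 0.93) = 4.6364%
R_f = 6.70% − 0.93 × 4.6364% = 2.3881%
β_Galt = ρ·σ_i/σ_m = 0.203 × 53.87 / 16.54 = 0.6612
E(R_Galt) = R_f + β × MRP = 2.3881% + 0.6612 × 4.6364% = 5.45%

5.45%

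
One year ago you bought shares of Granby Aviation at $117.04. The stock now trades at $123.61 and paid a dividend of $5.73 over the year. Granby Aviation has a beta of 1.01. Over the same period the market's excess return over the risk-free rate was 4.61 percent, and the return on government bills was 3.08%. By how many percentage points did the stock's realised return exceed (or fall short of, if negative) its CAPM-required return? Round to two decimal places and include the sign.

Realised HPR = (P1 + D1 − P0) / P0 = (123.61 + 5.73 − 117.04) / 117.04 = 12.30 / 117.04 = 10.5092%
CAPM required = R_f + β·MRP = 3.08% + 1.01 × 4.61% = 7.7361%
α = realised − required = 10.5092% − 7.7361% = +2.77%

+2.77%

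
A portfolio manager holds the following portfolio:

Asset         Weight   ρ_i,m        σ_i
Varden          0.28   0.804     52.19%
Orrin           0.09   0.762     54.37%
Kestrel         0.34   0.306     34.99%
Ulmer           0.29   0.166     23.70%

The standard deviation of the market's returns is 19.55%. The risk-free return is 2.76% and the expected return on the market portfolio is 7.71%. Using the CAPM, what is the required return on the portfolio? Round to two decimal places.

β_Varden = 0.804 × 52.19% / 19.55% = 2.1463
β_Orrin = 0.762 × 54.37% / 19.55% = 2.1192
β_Kestrel = 0.306 × 34.99% / 19.55% = 0.5477
β_Ulmer = 0.166 × 23.70% / 19.55% = 0.2012
β_P = Σ w_i β_i = 0.28×2.1463 + 0.09×2.1192 + 0.34×0.5477 + 0.29×0.2012 = 1.0363
MRP = 7.71% − 2.76% = 4.95%
E(R_P) = R_f + β_P × MRP = 2.76% + 1.0363 × 4.95% = 7.89%

7.89%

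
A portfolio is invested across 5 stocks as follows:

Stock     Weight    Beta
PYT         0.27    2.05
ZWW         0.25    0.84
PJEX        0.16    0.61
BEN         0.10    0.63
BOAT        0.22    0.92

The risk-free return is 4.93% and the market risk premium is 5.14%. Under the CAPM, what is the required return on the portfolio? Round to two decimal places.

10.72%

β_P = Σ w_i β_i = 0.27×2.05 + 0.25×0.84 + 0.16×0.61 + 0.10×0.63 + 0.22×0.92 = 1.1265
E(R_P) = R_f + β_P × MRP = 4.93% + 1.1265 × 5.14% = 10.72%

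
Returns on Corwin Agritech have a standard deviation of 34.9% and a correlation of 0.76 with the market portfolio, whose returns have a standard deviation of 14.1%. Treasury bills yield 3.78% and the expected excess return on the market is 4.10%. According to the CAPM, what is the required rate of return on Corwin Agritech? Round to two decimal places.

11.49%

β = ρ × σ_i / σ_m = 0.76 × 34.9% / 14.1% = 1.8811
E(R) = 3.78% + 1.8811 × 4.10% = 11.49%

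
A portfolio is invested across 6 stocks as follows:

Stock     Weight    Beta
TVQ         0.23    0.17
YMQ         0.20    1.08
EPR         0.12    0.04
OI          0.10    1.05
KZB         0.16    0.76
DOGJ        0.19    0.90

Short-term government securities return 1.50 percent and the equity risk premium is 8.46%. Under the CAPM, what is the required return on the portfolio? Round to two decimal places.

β_P = Σ w_i β_i = 0.23×0.17 + 0.20×1.08 + 0.12×0.04 + 0.10×1.05 + 0.16×0.76 + 0.19×0.90 = 0.6575
E(R_P) = R_f + β_P × MRP = 1.50% + 0.6575 × 8.46% = 7.06%

7.06%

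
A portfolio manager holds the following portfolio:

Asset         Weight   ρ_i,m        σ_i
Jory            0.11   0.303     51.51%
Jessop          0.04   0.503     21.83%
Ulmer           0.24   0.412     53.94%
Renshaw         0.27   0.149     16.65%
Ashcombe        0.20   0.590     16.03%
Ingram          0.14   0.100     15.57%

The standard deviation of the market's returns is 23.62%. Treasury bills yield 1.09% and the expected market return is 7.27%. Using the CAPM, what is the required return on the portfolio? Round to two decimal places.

3.78%

β_Jory = 0.303 × 51.51% / 23.62% = 0.6608
β_Jessop = 0.503 × 21.83% / 23.62% = 0.4649
β_Ulmer = 0.412 × 53.94% / 23.62% = 0.9409
β_Renshaw = 0.149 × 16.65% / 23.62% = 0.1050
β_Ashcombe = 0.590 × 16.03% / 23.62% = 0.4004
β_Ingram = 0.100 × 15.57% / 23.62% = 0.0659
β_P = Σ w_i β_i = 0.11×0.6608 + 0.04×0.4649 + 0.24×0.9409 + 0.27×0.1050 + 0.20×0.4004 + 0.14×0.0659 = 0.4348
MRP = 7.27% − 1.09% = 6.18%
E(R_P) = R_f + β_P × MRP = 1.09% + 0.4348 × 6.18% = 3.78%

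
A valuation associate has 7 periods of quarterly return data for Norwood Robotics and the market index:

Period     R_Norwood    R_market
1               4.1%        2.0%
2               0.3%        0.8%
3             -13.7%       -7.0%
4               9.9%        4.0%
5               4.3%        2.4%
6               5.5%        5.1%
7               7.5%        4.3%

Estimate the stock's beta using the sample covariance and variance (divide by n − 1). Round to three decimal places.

1.837

Mean R_i = (4.1 + 0.3 − 13.7 + 9.9 + 4.3 + 5.5 + 7.5) / 7 = 2.5571%
Mean R_m = (2.0 + 0.8 − 7.0 + 4.0 + 2.4 + 5.1 + 4.3) / 7 = 1.6571%
Σ(R_i − R̄_i)(R_m − R̄_m) = 184.8971  ⇒  Cov = 184.8971 / 6 = 30.8162
Σ(R_m − R̄_m)² = 100.6771  ⇒  Var(R_m) = 100.6771 / 6 = 16.7795
β = Cov / Var(R_m) = 30.8162 / 16.7795 = 1.8365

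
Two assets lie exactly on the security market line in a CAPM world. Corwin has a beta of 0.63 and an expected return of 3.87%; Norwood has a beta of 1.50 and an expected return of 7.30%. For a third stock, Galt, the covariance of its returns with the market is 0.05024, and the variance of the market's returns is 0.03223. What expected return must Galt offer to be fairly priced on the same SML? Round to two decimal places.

7.53%

MRP = (7.30% − 3.87%) / (1.50 − 0.63) = 3.9425%
R_f = 3.87% − 0.63 × 3.9425% = 1.3862%
β_Galt = Cov / Var(R_m) = 0.05024 / 0.03223 = 1.5588
E(R_Galt) = R_f + β × MRP = 1.3862% + 1.5588 × 3.9425% = 7.53%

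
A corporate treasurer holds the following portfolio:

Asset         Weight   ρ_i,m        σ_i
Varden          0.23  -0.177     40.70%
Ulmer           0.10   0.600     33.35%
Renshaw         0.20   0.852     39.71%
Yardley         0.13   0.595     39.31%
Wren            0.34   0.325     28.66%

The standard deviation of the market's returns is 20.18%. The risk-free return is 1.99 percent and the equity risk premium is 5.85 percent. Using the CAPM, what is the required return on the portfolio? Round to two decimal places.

β_Varden = -0.177 × 40.70% / 20.18% = -0.3570
β_Ulmer = 0.600 × 33.35% / 20.18% = 0.9916
β_Renshaw = 0.852 × 39.71% / 20.18% = 1.6766
β_Yardley = 0.595 × 39.31% / 20.18% = 1.1590
β_Wren = 0.325 × 28.66% / 20.18% = 0.4616
β_P = Σ w_i β_i = 0.23×-0.3570 + 0.10×0.9916 + 0.20×1.6766 + 0.13×1.1590 + 0.34×0.4616 = 0.6600
E(R_P) = R_f + β_P × MRP = 1.99% + 0.6600 × 5.85% = 5.85%

5.85%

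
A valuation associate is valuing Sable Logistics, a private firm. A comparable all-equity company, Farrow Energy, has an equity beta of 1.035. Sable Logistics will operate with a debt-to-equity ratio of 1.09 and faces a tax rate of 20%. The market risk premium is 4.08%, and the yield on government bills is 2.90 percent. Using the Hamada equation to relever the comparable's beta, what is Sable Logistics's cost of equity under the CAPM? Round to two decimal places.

β_L = β_U × [1 + (1 − t)(D/E)] = 1.035 × [1 + (1 − 0.20) × 1.09]
    = 1.035 × [1 + 0.80 × 1.09] = 1.035 × 1.8720 = 1.9375
E(R) = R_f + β_L × MRP = 2.90% + 1.9375 × 4.08% = 10.81%

10.81%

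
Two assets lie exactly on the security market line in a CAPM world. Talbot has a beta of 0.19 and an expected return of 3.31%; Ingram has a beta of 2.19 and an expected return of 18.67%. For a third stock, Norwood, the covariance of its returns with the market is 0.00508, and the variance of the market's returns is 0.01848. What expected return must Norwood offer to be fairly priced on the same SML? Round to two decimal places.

MRP = (18.67% − 3.31%) / (2.19 − 0.19) = 7.6800%
R_f = 3.31% − 0.19 × 7.6800% = 1.8508%
β_Norwood = Cov / Var(R_m) = 0.00508 / 0.01848 = 0.2749
E(R_Norwood) = R_f + β × MRP = 1.8508% + 0.2749 × 7.6800% = 3.96%

3.96%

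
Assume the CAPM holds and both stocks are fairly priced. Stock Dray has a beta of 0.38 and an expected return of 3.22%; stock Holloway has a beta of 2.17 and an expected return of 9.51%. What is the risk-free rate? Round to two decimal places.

1.88%

Both satisfy E(R) = R_f + β·MRP, so the slope of the SML is
MRP = (9.51% − 3.22%) / (2.17 − 0.38) = 6.29% / 1.79 = 3.5140%
R_f = E(R_Dray) − β_Dray·MRP = 3.22% − 0.38 × 3.5140% = 1.8847%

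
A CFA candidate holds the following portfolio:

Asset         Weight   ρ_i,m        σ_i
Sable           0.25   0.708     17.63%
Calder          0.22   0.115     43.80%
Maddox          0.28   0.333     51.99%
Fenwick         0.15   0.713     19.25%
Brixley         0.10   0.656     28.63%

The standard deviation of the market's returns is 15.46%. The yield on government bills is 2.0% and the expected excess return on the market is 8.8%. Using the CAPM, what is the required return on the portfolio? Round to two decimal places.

9.41%

β_Sable = 0.708 × 17.63% / 15.46% = 0.8074
β_Calder = 0.115 × 43.80% / 15.46% = 0.3258
β_Maddox = 0.333 × 51.99% / 15.46% = 1.1198
β_Fenwick = 0.713 × 19.25% / 15.46% = 0.8878
β_Brixley = 0.656 × 28.63% / 15.46% = 1.2148
β_P = Σ w_i β_i = 0.25×0.8074 + 0.22×0.3258 + 0.28×1.1198 + 0.15×0.8878 + 0.10×1.2148 = 0.8417
E(R_P) = R_f + β_P × MRP = 2.0% + 0.8417 × 8.8% = 9.41%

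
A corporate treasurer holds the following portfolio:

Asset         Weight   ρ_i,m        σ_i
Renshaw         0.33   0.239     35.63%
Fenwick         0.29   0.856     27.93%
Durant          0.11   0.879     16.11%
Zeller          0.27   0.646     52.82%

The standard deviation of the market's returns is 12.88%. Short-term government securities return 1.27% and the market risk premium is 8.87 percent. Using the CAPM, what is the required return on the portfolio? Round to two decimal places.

β_Renshaw = 0.239 × 35.63% / 12.88% = 0.6611
β_Fenwick = 0.856 × 27.93% / 12.88% = 1.8562
β_Durant = 0.879 × 16.11% / 12.88% = 1.0994
β_Zeller = 0.646 × 52.82% / 12.88% = 2.6492
β_P = Σ w_i β_i = 0.33×0.6611 + 0.29×1.8562 + 0.11×1.0994 + 0.27×2.6492 = 1.5927
E(R_P) = R_f + β_P × MRP = 1.27% + 1.5927 × 8.87% = 15.40%

15.40%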